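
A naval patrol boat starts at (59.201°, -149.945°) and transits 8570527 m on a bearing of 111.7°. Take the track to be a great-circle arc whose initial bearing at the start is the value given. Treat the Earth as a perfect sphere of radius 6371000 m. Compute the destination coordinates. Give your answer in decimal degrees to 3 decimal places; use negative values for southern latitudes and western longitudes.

Central angle δ = d/R = 1.345240 rad.
Start latitude φ₁ = 1.033252 rad; initial bearing θ = 1.949533 rad.
Destination latitude: φ₂ = arcsin( sin φ₁ cos δ + cos φ₁ sin δ cos θ ) = arcsin(0.007582) = 0.434°.
Δλ = atan2( sin θ sin δ cos φ₁ , cos δ − sin φ₁ sin φ₂ ) = atan2(0.463691, 0.217136) = 1.132848 rad = 64.907°.
Hence λ₂ = -149.945° + 64.907° = -85.038°.

latitude 0.434°, longitude -85.038°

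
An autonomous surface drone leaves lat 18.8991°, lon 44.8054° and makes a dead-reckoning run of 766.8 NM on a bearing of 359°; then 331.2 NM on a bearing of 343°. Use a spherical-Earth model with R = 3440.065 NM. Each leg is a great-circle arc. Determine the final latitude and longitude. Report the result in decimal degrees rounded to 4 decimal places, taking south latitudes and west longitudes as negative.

Apply the spherical direct solution leg by leg, carrying full precision between legs.
Leg 1: from (18.8991°, 44.8054°), δ = 766.8/3440.065 = 0.222903 rad, θ = 359° → φ = 31.6683°, λ = 44.5457°.
Leg 2: from (31.6683°, 44.5457°), δ = 331.2/3440.065 = 0.096277 rad, θ = 343° → φ = 36.9280°, λ = 42.5308°.

latitude 36.9280°, longitude 42.5308°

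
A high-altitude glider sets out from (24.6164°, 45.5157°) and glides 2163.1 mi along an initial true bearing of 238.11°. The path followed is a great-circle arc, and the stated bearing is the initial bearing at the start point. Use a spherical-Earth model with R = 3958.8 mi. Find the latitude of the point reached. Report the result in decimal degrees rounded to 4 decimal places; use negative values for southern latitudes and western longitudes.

Central angle δ = d/R = 0.546403 rad.
Start latitude φ₁ = 0.429637 rad; initial bearing θ = 4.155803 rad.
sin φ₂ = sin φ₁ cos δ + cos φ₁ sin δ cos θ = (0.416541)(0.854399) + (0.909117)(0.519617)(-0.528290) = 0.106332
φ₂ = asin(0.106332) = 0.106533 rad = 6.1039°.
Then Δλ = atan2(-0.401092, 0.810108) = -0.459727 rad, from sin θ sin δ cos φ₁ over cos δ − sin φ₁ sin φ₂.
λ₂ = λ₁ + Δλ = 19.1753°.

latitude 6.1039°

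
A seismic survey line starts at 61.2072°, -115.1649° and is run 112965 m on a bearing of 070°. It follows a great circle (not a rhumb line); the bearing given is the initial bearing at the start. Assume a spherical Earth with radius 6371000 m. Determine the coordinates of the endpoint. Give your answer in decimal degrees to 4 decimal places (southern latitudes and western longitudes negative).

Angular distance δ = d/R = 112965 / 6371000 = 0.017731 rad.
With φ₁ = 61.2072° = 1.068267 rad and θ = 70° = 1.221730 rad:
sin φ₂ = sin φ₁ cos δ + cos φ₁ sin δ cos θ = (0.876367)(0.999843) + (0.481644)(0.017730)(0.342020) = 0.879150
φ₂ = asin(0.879150) = 1.074076 rad = 61.5400°.
For the longitude increment, Δλ = atan2( sin θ sin δ cos φ₁, cos δ − sin φ₁ sin φ₂ ) = atan2(0.008025, 0.229384) = 2.0036°.
Hence λ₂ = -115.1649° + 2.0036° = -113.1613°.

latitude 61.5400°, longitude -113.1613°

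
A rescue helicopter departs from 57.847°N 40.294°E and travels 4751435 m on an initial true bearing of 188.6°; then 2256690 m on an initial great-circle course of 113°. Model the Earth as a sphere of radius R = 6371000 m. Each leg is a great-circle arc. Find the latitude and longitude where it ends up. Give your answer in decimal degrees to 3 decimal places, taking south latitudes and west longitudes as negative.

Apply the spherical direct solution leg by leg, carrying full precision between legs.
Leg 1: from (57.847°, 40.294°), δ = 4751435/6371000 = 0.745791 rad, θ = 188.6° → φ = 15.357°, λ = 34.254°.
Leg 2: from (15.357°, 34.254°), δ = 2256690/6371000 = 0.354213 rad, θ = 113° → φ = 6.760°, λ = 53.008°.

latitude 6.760°, longitude 53.008°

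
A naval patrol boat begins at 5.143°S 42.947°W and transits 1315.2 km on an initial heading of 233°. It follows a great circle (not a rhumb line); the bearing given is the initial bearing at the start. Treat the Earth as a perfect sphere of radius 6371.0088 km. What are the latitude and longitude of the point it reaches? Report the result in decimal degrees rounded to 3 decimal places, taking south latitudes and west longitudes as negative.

Central angle δ = d/R = 0.206435 rad.
Converting: φ₁ = -0.089762 rad, θ = 4.066617 rad.
Destination latitude: φ₂ = arcsin( sin φ₁ cos δ + cos φ₁ sin δ cos θ ) = arcsin(-0.210597) = -12.157°.
Δλ = atan2( sin θ sin δ cos φ₁ , cos δ − sin φ₁ sin φ₂ ) = atan2(-0.163039, 0.959890) = -0.168246 rad = -9.640°.
Hence λ₂ = -42.947° + -9.640° = -52.587°.

latitude -12.157°, longitude -52.587°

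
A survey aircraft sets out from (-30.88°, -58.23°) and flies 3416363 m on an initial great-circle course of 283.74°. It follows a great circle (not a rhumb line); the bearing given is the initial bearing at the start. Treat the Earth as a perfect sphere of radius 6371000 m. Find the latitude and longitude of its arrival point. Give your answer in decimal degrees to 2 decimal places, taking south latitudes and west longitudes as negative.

Central angle δ = d/R = 0.536237 rad.
Start latitude φ₁ = -0.538958 rad; initial bearing θ = 4.952197 rad.
sin φ₂ = sin φ₁ cos δ + cos φ₁ sin δ cos θ = (-0.513242)(0.859638) + (0.858244)(0.510904)(0.237516) = -0.337055
φ₂ = asin(-0.337055) = -0.343788 rad = -19.70°.
For the longitude increment, Δλ = atan2( sin θ sin δ cos φ₁, cos δ − sin φ₁ sin φ₂ ) = atan2(-0.425933, 0.686647) = -31.81°.
λ₂ = -58.23° + -31.81° = -90.04°.

latitude -19.70°, longitude -90.04°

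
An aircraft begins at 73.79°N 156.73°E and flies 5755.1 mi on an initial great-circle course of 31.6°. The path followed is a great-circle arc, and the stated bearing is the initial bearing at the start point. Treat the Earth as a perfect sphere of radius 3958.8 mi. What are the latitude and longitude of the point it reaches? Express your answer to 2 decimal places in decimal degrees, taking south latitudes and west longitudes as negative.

Central angle δ = d/R = 1.453749 rad.
Start latitude φ₁ = 1.287878 rad; initial bearing θ = 0.551524 rad.
Destination latitude: φ₂ = arcsin( sin φ₁ cos δ + cos φ₁ sin δ cos θ ) = arcsin(0.348278) = 20.38°.
Δλ = atan2( sin θ sin δ cos φ₁ , cos δ − sin φ₁ sin φ₂ ) = atan2(0.145274, -0.217652) = 2.553039 rad = 146.28°.
λ₂ = 156.73° + 146.28° = 303.01°, normalized to (−180°, 180°] → -56.99°.

latitude 20.38°, longitude -56.99°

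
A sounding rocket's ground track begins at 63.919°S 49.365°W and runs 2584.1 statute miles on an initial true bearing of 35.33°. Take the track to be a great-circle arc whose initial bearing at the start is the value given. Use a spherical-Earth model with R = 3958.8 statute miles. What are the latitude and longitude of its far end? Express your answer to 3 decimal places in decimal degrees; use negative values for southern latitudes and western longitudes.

Central angle δ = d/R = 0.652748 rad.
Converting: φ₁ = -1.115597 rad, θ = 0.616625 rad.
Destination latitude: φ₂ = arcsin( sin φ₁ cos δ + cos φ₁ sin δ cos θ ) = arcsin(-0.495676) = -29.714°.
Δλ = atan2( sin θ sin δ cos φ₁ , cos δ − sin φ₁ sin φ₂ ) = atan2(0.154417, 0.349215) = 0.416335 rad = 23.854°.
λ₂ = -49.365° + 23.854° = -25.511°.

latitude -29.714°, longitude -25.511°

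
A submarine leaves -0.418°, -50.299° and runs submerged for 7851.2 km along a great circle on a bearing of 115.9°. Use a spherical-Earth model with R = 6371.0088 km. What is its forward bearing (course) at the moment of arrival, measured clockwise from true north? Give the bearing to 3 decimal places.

The arc subtends δ = 7851.2/6371.0088 = 1.232332 rad at the centre.
Converting: φ₁ = -0.007295 rad, θ = 2.022837 rad.
sin φ₂ = sin φ₁ cos δ + cos φ₁ sin δ cos θ = (-0.007295)(0.332039) + (0.999973)(0.943266)(-0.436802) = -0.414432
φ₂ = asin(-0.414432) = -0.427318 rad = -24.484°.
Then Δλ = atan2(0.848499, 0.329015) = 1.200885 rad, from sin θ sin δ cos φ₁ over cos δ − sin φ₁ sin φ₂.
λ₂ = -50.299° + 68.806° = 18.507°.
The forward bearing on arrival equals the back-azimuth from the destination plus 180°.
Back-azimuth from P₂ (-24.484°, 18.507°) to P₁ (-0.418°, -50.299°), with Δλ' = λ₁ − λ₂ = -68.806°: atan2( sin Δλ' cos φ₁ , cos φ₂ sin φ₁ − sin φ₂ cos φ₁ cos Δλ' ) = 278.731°.
Final bearing = (278.731° + 180°) mod 360° = 98.731°.

final bearing 98.731°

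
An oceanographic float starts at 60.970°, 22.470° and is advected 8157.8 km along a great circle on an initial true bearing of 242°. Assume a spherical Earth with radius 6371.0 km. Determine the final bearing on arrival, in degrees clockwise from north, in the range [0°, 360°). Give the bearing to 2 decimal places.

final bearing 205.38°

Central angle δ = d/R = 1.280458 rad.
Start latitude φ₁ = 1.064127 rad; initial bearing θ = 4.223697 rad.
sin φ₂ = sin φ₁ cos δ + cos φ₁ sin δ cos θ = (0.874366)(0.286276) + (0.485268)(0.958147)(-0.469472) = 0.032026
φ₂ = asin(0.032026) = 0.032031 rad = 1.835°.
For the longitude increment, Δλ = atan2( sin θ sin δ cos φ₁, cos δ − sin φ₁ sin φ₂ ) = atan2(-0.410533, 0.258274) = -57.825°.
λ₂ = 22.470° + -57.825° = -35.355°.
The forward bearing on arrival equals the back-azimuth from the destination plus 180°.
Back-azimuth from P₂ (1.84°, -35.36°) to P₁ (60.97°, 22.47°), with Δλ' = λ₁ − λ₂ = 57.83°: atan2( sin Δλ' cos φ₁ , cos φ₂ sin φ₁ − sin φ₂ cos φ₁ cos Δλ' ) = 25.38°.
Final bearing = (25.38° + 180°) mod 360° = 205.38°.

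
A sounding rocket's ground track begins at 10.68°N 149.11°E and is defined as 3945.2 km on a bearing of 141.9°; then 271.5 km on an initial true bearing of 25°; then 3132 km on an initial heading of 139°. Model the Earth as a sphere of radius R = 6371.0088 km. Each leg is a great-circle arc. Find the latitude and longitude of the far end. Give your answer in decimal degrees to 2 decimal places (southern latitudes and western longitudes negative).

Apply the spherical direct solution leg by leg, carrying full precision between legs.
Leg 1: from (10.68°, 149.11°), δ = 3945.2/6371.0088 = 0.619243 rad, θ = 141.9° → φ = -17.33°, λ = 171.15°.
Leg 2: from (-17.33°, 171.15°), δ = 271.5/6371.0088 = 0.042615 rad, θ = 25° → φ = -15.12°, λ = 172.21°.
Leg 3: from (-15.12°, 172.21°), δ = 3132/6371.0088 = 0.491602 rad, θ = 139° → φ = -35.02°, λ = -165.57°.

latitude -35.02°, longitude -165.57°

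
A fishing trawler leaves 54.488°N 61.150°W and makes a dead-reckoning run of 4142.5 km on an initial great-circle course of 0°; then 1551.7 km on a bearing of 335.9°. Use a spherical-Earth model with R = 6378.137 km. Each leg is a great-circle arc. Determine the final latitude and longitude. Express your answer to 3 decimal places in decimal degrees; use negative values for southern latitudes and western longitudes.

Apply the spherical direct solution leg by leg, carrying full precision between legs.
Leg 1: from (54.488°, -61.150°), δ = 4142.5/6378.137 = 0.649484 rad, θ = 0° → φ = 88.299°, λ = 118.850°.
Leg 2: from (88.299°, 118.850°), δ = 1551.7/6378.137 = 0.243284 rad, θ = 335.9° → φ = 77.594°, λ = -33.901°.

latitude 77.594°, longitude -33.901°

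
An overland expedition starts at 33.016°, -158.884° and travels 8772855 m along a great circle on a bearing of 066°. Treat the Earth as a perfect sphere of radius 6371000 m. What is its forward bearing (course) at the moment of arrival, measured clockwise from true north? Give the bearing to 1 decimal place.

final bearing 121.5°

δ = 8772855/6371000 = 1.376998 rad (78.8962°).
Start latitude φ₁ = 0.576238 rad; initial bearing θ = 1.151917 rad.
sin φ₂ = sin φ₁ cos δ + cos φ₁ sin δ cos θ = (0.544873)(0.192587) + (0.838518)(0.981280)(0.406737) = 0.439607
φ₂ = asin(0.439607) = 0.455161 rad = 26.079°.
For the longitude increment, Δλ = atan2( sin θ sin δ cos φ₁, cos δ − sin φ₁ sin φ₂ ) = atan2(0.751685, -0.046943) = 93.573°.
λ₂ = λ₁ + Δλ = -65.311°.
The forward bearing on arrival equals the back-azimuth from the destination plus 180°.
Back-azimuth from P₂ (26.1°, -65.3°) to P₁ (33.0°, -158.9°), with Δλ' = λ₁ − λ₂ = -93.6°: atan2( sin Δλ' cos φ₁ , cos φ₂ sin φ₁ − sin φ₂ cos φ₁ cos Δλ' ) = 301.5°.
Final bearing = (301.5° + 180°) mod 360° = 121.5°.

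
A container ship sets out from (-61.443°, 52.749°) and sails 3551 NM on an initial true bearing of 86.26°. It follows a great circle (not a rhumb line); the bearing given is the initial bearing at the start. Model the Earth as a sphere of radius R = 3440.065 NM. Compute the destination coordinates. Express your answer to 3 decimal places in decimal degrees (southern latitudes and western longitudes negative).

latitude -25.070°, longitude 123.785°

δ = 3551/3440.065 = 1.032248 rad (59.1435°).
With φ₁ = -61.443° = -1.072383 rad and θ = 86.26° = 1.505521 rad:
sin φ₂ = sin φ₁ cos δ + cos φ₁ sin δ cos θ = (-0.878342)(0.512890) + (0.478033)(0.858454)(0.065229) = -0.423725
φ₂ = asin(-0.423725) = -0.437554 rad = -25.070°.
Then Δλ = atan2(0.409495, 0.140715) = 1.239808 rad, from sin θ sin δ cos φ₁ over cos δ − sin φ₁ sin φ₂.
λ₂ = 52.749° + 71.036° = 123.785°.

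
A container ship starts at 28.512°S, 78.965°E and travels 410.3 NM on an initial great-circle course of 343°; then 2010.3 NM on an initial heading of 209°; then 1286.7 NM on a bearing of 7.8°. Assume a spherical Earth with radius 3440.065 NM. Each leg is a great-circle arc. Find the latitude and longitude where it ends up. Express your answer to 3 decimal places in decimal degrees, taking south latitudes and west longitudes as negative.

latitude -28.124°, longitude 55.765°

Apply the spherical direct solution leg by leg, carrying full precision between legs.
Leg 1: from (-28.512°, 78.965°), δ = 410.3/3440.065 = 0.119271 rad, θ = 343° → φ = -21.960°, λ = 76.815°.
Leg 2: from (-21.960°, 76.815°), δ = 2010.3/3440.065 = 0.584378 rad, θ = 209° → φ = -49.412°, λ = 52.542°.
Leg 3: from (-49.412°, 52.542°), δ = 1286.7/3440.065 = 0.374034 rad, θ = 7.8° → φ = -28.124°, λ = 55.765°.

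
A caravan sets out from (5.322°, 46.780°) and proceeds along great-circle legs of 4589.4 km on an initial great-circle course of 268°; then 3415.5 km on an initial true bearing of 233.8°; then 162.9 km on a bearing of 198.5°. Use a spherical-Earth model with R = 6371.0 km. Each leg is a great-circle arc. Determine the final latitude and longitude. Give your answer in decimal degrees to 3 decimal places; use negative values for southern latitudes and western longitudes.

Apply the spherical direct solution leg by leg, carrying full precision between legs.
Leg 1: from (5.322°, 46.780°), δ = 4589.4/6371 = 0.720358 rad, θ = 268° → φ = 2.682°, λ = 5.482°.
Leg 2: from (2.682°, 5.482°), δ = 3415.5/6371 = 0.536101 rad, θ = 233.8° → φ = -15.137°, λ = -19.795°.
Leg 3: from (-15.137°, -19.795°), δ = 162.9/6371 = 0.025569 rad, θ = 198.5° → φ = -16.525°, λ = -20.280°.

latitude -16.525°, longitude -20.280°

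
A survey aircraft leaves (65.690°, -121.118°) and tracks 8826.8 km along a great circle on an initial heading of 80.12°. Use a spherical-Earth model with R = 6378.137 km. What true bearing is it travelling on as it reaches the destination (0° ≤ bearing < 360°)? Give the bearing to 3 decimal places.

final bearing 155.314°

δ = 8826.8/6378.137 = 1.383915 rad (79.2925°).
With φ₁ = 65.690° = 1.146507 rad and θ = 80.12° = 1.398358 rad:
Applying the spherical law of cosines for sides, sin φ₂ = sin φ₁ cos δ + cos φ₁ sin δ cos θ = 0.238728, so φ₂ = 13.811°.
Then Δλ = atan2(0.398506, -0.031765) = 1.650339 rad, from sin θ sin δ cos φ₁ over cos δ − sin φ₁ sin φ₂.
λ₂ = -121.118° + 94.557° = -26.561°.
The forward bearing on arrival equals the back-azimuth from the destination plus 180°.
Back-azimuth from P₂ (13.811°, -26.561°) to P₁ (65.690°, -121.118°), with Δλ' = λ₁ − λ₂ = -94.557°: atan2( sin Δλ' cos φ₁ , cos φ₂ sin φ₁ − sin φ₂ cos φ₁ cos Δλ' ) = 335.314°.
Final bearing = (335.314° + 180°) mod 360° = 155.314°.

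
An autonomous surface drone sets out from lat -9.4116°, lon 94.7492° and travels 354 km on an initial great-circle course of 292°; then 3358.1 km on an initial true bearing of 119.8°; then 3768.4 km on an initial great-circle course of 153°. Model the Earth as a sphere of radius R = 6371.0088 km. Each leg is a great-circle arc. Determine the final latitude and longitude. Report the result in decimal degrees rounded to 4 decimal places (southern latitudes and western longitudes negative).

latitude -50.2834°, longitude 143.1406°

Apply the spherical direct solution leg by leg, carrying full precision between legs.
Leg 1: from (-9.4116°, 94.7492°), δ = 354/6371.0088 = 0.055564 rad, θ = 292° → φ = -8.2070°, λ = 91.7671°.
Leg 2: from (-8.2070°, 91.7671°), δ = 3358.1/6371.0088 = 0.527091 rad, θ = 119.8° → φ = -21.7651°, λ = 119.8021°.
Leg 3: from (-21.7651°, 119.8021°), δ = 3768.4/6371.0088 = 0.591492 rad, θ = 153° → φ = -50.2834°, λ = 143.1406°.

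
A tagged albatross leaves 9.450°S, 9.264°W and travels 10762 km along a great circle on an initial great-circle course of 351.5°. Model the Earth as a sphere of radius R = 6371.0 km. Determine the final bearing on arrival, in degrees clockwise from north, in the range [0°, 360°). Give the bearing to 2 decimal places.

final bearing 288.14°

δ = 10762/6371 = 1.689217 rad (96.7850°).
With φ₁ = -9.450° = -0.164934 rad and θ = 351.5° = 6.134832 rad:
Destination latitude: φ₂ = arcsin( sin φ₁ cos δ + cos φ₁ sin δ cos θ ) = arcsin(0.988159) = 81.174°.
Δλ = atan2( sin θ sin δ cos φ₁ , cos δ − sin φ₁ sin φ₂ ) = atan2(-0.144782, 0.044099) = -1.275136 rad = -73.060°.
λ₂ = λ₁ + Δλ = -82.324°.
The forward bearing on arrival equals the back-azimuth from the destination plus 180°.
Back-azimuth from P₂ (81.17°, -82.32°) to P₁ (-9.45°, -9.26°), with Δλ' = λ₁ − λ₂ = 73.06°: atan2( sin Δλ' cos φ₁ , cos φ₂ sin φ₁ − sin φ₂ cos φ₁ cos Δλ' ) = 108.14°.
Final bearing = (108.14° + 180°) mod 360° = 288.14°.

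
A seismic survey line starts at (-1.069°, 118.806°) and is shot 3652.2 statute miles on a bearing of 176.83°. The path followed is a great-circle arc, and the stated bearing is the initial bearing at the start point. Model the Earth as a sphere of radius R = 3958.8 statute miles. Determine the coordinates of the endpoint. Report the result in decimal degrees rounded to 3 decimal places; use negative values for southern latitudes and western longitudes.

The arc subtends δ = 3652.2/3958.8 = 0.922552 rad at the centre.
Start latitude φ₁ = -0.018658 rad; initial bearing θ = 3.086266 rad.
sin φ₂ = sin φ₁ cos δ + cos φ₁ sin δ cos θ = (-0.018656)(0.603788) + (0.999826)(0.797145)(-0.998470) = -0.807052
φ₂ = asin(-0.807052) = -0.939142 rad = -53.809°.
For the longitude increment, Δλ = atan2( sin θ sin δ cos φ₁, cos δ − sin φ₁ sin φ₂ ) = atan2(0.044073, 0.588731) = 4.281°.
λ₂ = λ₁ + Δλ = 123.087°.

latitude -53.809°, longitude 123.087°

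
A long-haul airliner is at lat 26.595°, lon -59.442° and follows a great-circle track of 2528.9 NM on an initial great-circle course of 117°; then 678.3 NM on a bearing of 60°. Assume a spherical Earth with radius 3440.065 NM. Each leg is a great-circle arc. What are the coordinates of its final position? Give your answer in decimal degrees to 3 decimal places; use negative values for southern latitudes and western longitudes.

latitude 8.999°, longitude -12.778°

Apply the spherical direct solution leg by leg, carrying full precision between legs.
Leg 1: from (26.595°, -59.442°), δ = 2528.9/3440.065 = 0.735131 rad, θ = 117° → φ = 3.428°, λ = -22.668°.
Leg 2: from (3.428°, -22.668°), δ = 678.3/3440.065 = 0.197177 rad, θ = 60° → φ = 8.999°, λ = -12.778°.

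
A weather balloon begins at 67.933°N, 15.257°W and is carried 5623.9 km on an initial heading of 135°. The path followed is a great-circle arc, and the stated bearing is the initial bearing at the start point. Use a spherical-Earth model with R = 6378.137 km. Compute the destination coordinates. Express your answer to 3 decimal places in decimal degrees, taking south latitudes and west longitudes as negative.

The arc subtends δ = 5623.9/6378.137 = 0.881747 rad at the centre.
With φ₁ = 67.933° = 1.185655 rad and θ = 135° = 2.356194 rad:
Applying the spherical law of cosines for sides, sin φ₂ = sin φ₁ cos δ + cos φ₁ sin δ cos θ = 0.384184, so φ₂ = 22.593°.
Δλ = atan2( sin θ sin δ cos φ₁ , cos δ − sin φ₁ sin φ₂ ) = atan2(0.205045, 0.279764) = 0.632481 rad = 36.238°.
λ₂ = λ₁ + Δλ = 20.981°.

latitude 22.593°, longitude 20.981°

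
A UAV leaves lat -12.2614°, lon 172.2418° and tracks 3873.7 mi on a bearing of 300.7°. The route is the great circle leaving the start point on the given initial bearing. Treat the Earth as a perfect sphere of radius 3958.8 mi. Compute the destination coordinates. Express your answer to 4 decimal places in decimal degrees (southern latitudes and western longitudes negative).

Angular distance δ = d/R = 3873.7 / 3958.8 = 0.978504 rad.
Start latitude φ₁ = -0.214002 rad; initial bearing θ = 5.248205 rad.
Applying the spherical law of cosines for sides, sin φ₂ = sin φ₁ cos δ + cos φ₁ sin δ cos θ = 0.295356, so φ₂ = 17.1789°.
Then Δλ = atan2(-0.697114, 0.620990) = -0.843087 rad, from sin θ sin δ cos φ₁ over cos δ − sin φ₁ sin φ₂.
λ₂ = 172.2418° + -48.3053° = 123.9365°.

latitude 17.1789°, longitude 123.9365°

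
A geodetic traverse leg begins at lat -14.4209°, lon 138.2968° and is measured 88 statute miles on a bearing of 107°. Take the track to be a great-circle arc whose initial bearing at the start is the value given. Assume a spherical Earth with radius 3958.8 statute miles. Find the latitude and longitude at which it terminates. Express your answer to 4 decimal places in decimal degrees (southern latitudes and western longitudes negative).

latitude -14.7899°, longitude 139.5565°

The arc subtends δ = 88/3958.8 = 0.022229 rad at the centre.
Start latitude φ₁ = -0.251692 rad; initial bearing θ = 1.867502 rad.
Applying the spherical law of cosines for sides, sin φ₂ = sin φ₁ cos δ + cos φ₁ sin δ cos θ = -0.255275, so φ₂ = -14.7899°.
Then Δλ = atan2(0.020586, 0.936178) = 0.021986 rad, from sin θ sin δ cos φ₁ over cos δ − sin φ₁ sin φ₂.
λ₂ = λ₁ + Δλ = 139.5565°.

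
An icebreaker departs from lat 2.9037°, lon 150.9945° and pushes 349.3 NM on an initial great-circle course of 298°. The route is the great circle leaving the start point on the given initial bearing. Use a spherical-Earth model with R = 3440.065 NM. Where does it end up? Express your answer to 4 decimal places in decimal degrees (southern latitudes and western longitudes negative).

latitude 5.6196°, longitude 145.8348°

Angular distance δ = d/R = 349.3 / 3440.065 = 0.101539 rad.
Start latitude φ₁ = 0.050679 rad; initial bearing θ = 5.201081 rad.
Applying the spherical law of cosines for sides, sin φ₂ = sin φ₁ cos δ + cos φ₁ sin δ cos θ = 0.097923, so φ₂ = 5.6196°.
Δλ = atan2( sin θ sin δ cos φ₁ , cos δ − sin φ₁ sin φ₂ ) = atan2(-0.089385, 0.989889) = -0.090053 rad = -5.1597°.
λ₂ = 150.9945° + -5.1597° = 145.8348°.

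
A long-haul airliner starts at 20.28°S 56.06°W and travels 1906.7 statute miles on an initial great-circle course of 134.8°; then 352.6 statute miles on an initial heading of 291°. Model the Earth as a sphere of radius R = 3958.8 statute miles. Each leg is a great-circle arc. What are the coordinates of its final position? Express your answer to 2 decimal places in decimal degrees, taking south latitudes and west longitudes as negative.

latitude -35.86°, longitude -37.35°

Apply the spherical direct solution leg by leg, carrying full precision between legs.
Leg 1: from (-20.28°, -56.06°), δ = 1906.7/3958.8 = 0.481636 rad, θ = 134.8° → φ = -37.83°, λ = -31.47°.
Leg 2: from (-37.83°, -31.47°), δ = 352.6/3958.8 = 0.089067 rad, θ = 291° → φ = -35.86°, λ = -37.35°.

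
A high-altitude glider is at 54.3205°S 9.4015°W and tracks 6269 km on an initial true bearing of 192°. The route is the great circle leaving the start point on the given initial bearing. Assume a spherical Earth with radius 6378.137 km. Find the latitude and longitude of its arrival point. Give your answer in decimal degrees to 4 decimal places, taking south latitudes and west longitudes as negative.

Central angle δ = d/R = 0.982889 rad.
Converting: φ₁ = -0.948072 rad, θ = 3.351032 rad.
Applying the spherical law of cosines for sides, sin φ₂ = sin φ₁ cos δ + cos φ₁ sin δ cos θ = -0.925233, so φ₂ = -67.7036°.
Then Δλ = atan2(-0.100905, -0.196939) = -2.668102 rad, from sin θ sin δ cos φ₁ over cos δ − sin φ₁ sin φ₂.
λ₂ = λ₁ + Δλ = -162.2725°.

latitude -67.7036°, longitude -162.2725°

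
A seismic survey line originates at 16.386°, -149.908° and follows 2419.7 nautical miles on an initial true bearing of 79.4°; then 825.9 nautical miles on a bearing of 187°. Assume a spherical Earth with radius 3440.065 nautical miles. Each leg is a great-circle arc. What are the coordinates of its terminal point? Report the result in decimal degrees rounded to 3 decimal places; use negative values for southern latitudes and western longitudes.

Apply the spherical direct solution leg by leg, carrying full precision between legs.
Leg 1: from (16.386°, -149.908°), δ = 2419.7/3440.065 = 0.703388 rad, θ = 79.4° → φ = 19.226°, λ = -107.584°.
Leg 2: from (19.226°, -107.584°), δ = 825.9/3440.065 = 0.240083 rad, θ = 187° → φ = 5.567°, λ = -109.252°.

latitude 5.567°, longitude -109.252°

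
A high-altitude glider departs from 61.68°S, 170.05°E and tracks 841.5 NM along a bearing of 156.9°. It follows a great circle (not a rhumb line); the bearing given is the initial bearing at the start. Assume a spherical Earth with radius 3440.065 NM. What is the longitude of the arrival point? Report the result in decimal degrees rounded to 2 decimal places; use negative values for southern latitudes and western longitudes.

longitude -170.17°

Angular distance δ = d/R = 841.5 / 3440.065 = 0.244617 rad.
Converting: φ₁ = -1.076519 rad, θ = 2.738422 rad.
Applying the spherical law of cosines for sides, sin φ₂ = sin φ₁ cos δ + cos φ₁ sin δ cos θ = -0.959785, so φ₂ = -73.70°.
For the longitude increment, Δλ = atan2( sin θ sin δ cos φ₁, cos δ − sin φ₁ sin φ₂ ) = atan2(0.045076, 0.125320) = 19.78°.
λ₂ = 170.05° + 19.78° = 189.83°, normalized to (−180°, 180°] → -170.17°.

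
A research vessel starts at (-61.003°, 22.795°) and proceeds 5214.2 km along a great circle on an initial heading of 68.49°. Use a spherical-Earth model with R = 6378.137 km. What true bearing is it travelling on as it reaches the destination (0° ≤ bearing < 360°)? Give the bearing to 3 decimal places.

Central angle δ = d/R = 0.817511 rad.
Start latitude φ₁ = -1.064703 rad; initial bearing θ = 1.195376 rad.
sin φ₂ = sin φ₁ cos δ + cos φ₁ sin δ cos θ = (-0.874645)(0.684039) + (0.484764)(0.729446)(0.366664) = -0.468635
φ₂ = asin(-0.468635) = -0.487745 rad = -27.946°.
Δλ = atan2( sin θ sin δ cos φ₁ , cos δ − sin φ₁ sin φ₂ ) = atan2(0.328981, 0.274149) = 0.876062 rad = 50.195°.
λ₂ = λ₁ + Δλ = 72.990°.
The forward bearing on arrival equals the back-azimuth from the destination plus 180°.
Back-azimuth from P₂ (-27.946°, 72.990°) to P₁ (-61.003°, 22.795°), with Δλ' = λ₁ − λ₂ = -50.195°: atan2( sin Δλ' cos φ₁ , cos φ₂ sin φ₁ − sin φ₂ cos φ₁ cos Δλ' ) = 210.699°.
Final bearing = (210.699° + 180°) mod 360° = 30.699°.

final bearing 30.699°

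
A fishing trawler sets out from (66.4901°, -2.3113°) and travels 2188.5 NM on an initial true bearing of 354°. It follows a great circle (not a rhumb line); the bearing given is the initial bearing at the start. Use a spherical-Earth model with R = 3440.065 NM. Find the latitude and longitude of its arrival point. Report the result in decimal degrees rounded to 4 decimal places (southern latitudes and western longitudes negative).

latitude 76.7314°, longitude -166.6124°

The arc subtends δ = 2188.5/3440.065 = 0.636180 rad at the centre.
Start latitude φ₁ = 1.160471 rad; initial bearing θ = 6.178466 rad.
sin φ₂ = sin φ₁ cos δ + cos φ₁ sin δ cos θ = (0.916991)(0.804371) + (0.398908)(0.594127)(0.994522) = 0.973305
φ₂ = asin(0.973305) = 1.339215 rad = 76.7314°.
Then Δλ = atan2(-0.024773, -0.088141) = -2.867595 rad, from sin θ sin δ cos φ₁ over cos δ − sin φ₁ sin φ₂.
λ₂ = λ₁ + Δλ = -166.6124°.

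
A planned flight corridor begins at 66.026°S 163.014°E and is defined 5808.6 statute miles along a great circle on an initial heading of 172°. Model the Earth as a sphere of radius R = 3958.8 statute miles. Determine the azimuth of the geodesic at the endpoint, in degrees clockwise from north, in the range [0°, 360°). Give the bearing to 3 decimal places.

Central angle δ = d/R = 1.467263 rad.
Converting: φ₁ = -1.152371 rad, θ = 3.001966 rad.
sin φ₂ = sin φ₁ cos δ + cos φ₁ sin δ cos θ = (-0.913730)(0.103349) + (0.406322)(0.994645)(-0.990268) = -0.494646
φ₂ = asin(-0.494646) = -0.517427 rad = -29.646°.
Δλ = atan2( sin θ sin δ cos φ₁ , cos δ − sin φ₁ sin φ₂ ) = atan2(0.056246, -0.348624) = 2.981633 rad = 170.835°.
λ₂ = 163.014° + 170.835° = 333.849°, normalized to (−180°, 180°] → -26.151°.
The forward bearing on arrival equals the back-azimuth from the destination plus 180°.
Back-azimuth from P₂ (-29.646°, -26.151°) to P₁ (-66.026°, 163.014°), with Δλ' = λ₁ − λ₂ = 189.165°: atan2( sin Δλ' cos φ₁ , cos φ₂ sin φ₁ − sin φ₂ cos φ₁ cos Δλ' ) = 183.731°.
Final bearing = (183.731° + 180°) mod 360° = 3.731°.

final bearing 3.731°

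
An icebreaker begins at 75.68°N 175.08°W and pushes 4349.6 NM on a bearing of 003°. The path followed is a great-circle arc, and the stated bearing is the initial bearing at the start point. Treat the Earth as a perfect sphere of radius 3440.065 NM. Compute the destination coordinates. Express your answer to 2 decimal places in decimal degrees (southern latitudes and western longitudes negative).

δ = 4349.6/3440.065 = 1.264395 rad (72.4445°).
Start latitude φ₁ = 1.320865 rad; initial bearing θ = 0.052360 rad.
Applying the spherical law of cosines for sides, sin φ₂ = sin φ₁ cos δ + cos φ₁ sin δ cos θ = 0.527752, so φ₂ = 31.85°.
Δλ = atan2( sin θ sin δ cos φ₁ , cos δ − sin φ₁ sin φ₂ ) = atan2(0.012342, -0.209725) = 3.082813 rad = 176.63°.
λ₂ = -175.08° + 176.63° = 1.55°.

latitude 31.85°, longitude 1.55°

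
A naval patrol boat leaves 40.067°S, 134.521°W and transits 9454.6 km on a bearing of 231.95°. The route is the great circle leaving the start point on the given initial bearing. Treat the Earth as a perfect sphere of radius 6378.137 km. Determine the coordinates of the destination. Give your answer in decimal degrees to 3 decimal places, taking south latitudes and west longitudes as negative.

latitude -31.783°, longitude 112.813°

The arc subtends δ = 9454.6/6378.137 = 1.482345 rad at the centre.
Converting: φ₁ = -0.699301 rad, θ = 4.048291 rad.
Destination latitude: φ₂ = arcsin( sin φ₁ cos δ + cos φ₁ sin δ cos θ ) = arcsin(-0.526703) = -31.783°.
Δλ = atan2( sin θ sin δ cos φ₁ , cos δ − sin φ₁ sin φ₂ ) = atan2(-0.600291, -0.250694) = -1.966400 rad = -112.666°.
λ₂ = -134.521° + -112.666° = -247.187°, normalized to (−180°, 180°] → 112.813°.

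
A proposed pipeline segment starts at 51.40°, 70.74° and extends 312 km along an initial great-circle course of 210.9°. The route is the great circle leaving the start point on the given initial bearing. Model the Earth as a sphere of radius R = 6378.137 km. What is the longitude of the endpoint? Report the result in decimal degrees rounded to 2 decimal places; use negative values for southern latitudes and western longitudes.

longitude 68.55°

δ = 312/6378.137 = 0.048917 rad (2.8027°).
Start latitude φ₁ = 0.897099 rad; initial bearing θ = 3.680899 rad.
Destination latitude: φ₂ = arcsin( sin φ₁ cos δ + cos φ₁ sin δ cos θ ) = arcsin(0.754409) = 48.97°.
Δλ = atan2( sin θ sin δ cos φ₁ , cos δ − sin φ₁ sin φ₂ ) = atan2(-0.015666, 0.409217) = -0.038265 rad = -2.19°.
λ₂ = λ₁ + Δλ = 68.55°.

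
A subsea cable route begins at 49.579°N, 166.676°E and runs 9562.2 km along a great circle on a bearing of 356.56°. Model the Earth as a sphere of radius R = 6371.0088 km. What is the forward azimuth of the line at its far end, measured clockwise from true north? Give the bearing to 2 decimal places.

Angular distance δ = d/R = 9562.2 / 6371.0088 = 1.500893 rad.
With φ₁ = 49.579° = 0.865317 rad and θ = 356.56° = 6.223146 rad:
sin φ₂ = sin φ₁ cos δ + cos φ₁ sin δ cos θ = (0.761301)(0.069847) + (0.648399)(0.997558)(0.998198) = 0.698824
φ₂ = asin(0.698824) = 0.773753 rad = 44.333°.
For the longitude increment, Δλ = atan2( sin θ sin δ cos φ₁, cos δ − sin φ₁ sin φ₂ ) = atan2(-0.038811, -0.462169) = -175.200°.
Hence λ₂ = 166.676° + -175.200° = -8.524°.
The forward bearing on arrival equals the back-azimuth from the destination plus 180°.
Back-azimuth from P₂ (44.33°, -8.52°) to P₁ (49.58°, 166.68°), with Δλ' = λ₁ − λ₂ = 175.20°: atan2( sin Δλ' cos φ₁ , cos φ₂ sin φ₁ − sin φ₂ cos φ₁ cos Δλ' ) = 3.12°.
Final bearing = (3.12° + 180°) mod 360° = 183.12°.

final bearing 183.12°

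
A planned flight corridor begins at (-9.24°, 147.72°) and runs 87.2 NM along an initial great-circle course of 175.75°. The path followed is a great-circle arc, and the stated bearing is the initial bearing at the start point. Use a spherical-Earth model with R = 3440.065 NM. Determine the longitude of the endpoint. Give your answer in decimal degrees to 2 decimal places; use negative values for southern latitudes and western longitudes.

longitude 147.83°

Central angle δ = d/R = 0.025348 rad.
Start latitude φ₁ = -0.161268 rad; initial bearing θ = 3.067416 rad.
Applying the spherical law of cosines for sides, sin φ₂ = sin φ₁ cos δ + cos φ₁ sin δ cos θ = -0.185467, so φ₂ = -10.69°.
For the longitude increment, Δλ = atan2( sin θ sin δ cos φ₁, cos δ − sin φ₁ sin φ₂ ) = atan2(0.001854, 0.969898) = 0.11°.
λ₂ = 147.72° + 0.11° = 147.83°.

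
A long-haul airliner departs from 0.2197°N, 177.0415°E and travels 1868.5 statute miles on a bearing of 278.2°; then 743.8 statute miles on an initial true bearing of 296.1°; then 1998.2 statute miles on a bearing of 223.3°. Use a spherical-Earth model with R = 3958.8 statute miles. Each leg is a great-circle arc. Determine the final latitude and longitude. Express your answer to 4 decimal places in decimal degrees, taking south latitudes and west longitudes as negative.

Apply the spherical direct solution leg by leg, carrying full precision between legs.
Leg 1: from (0.2197°, 177.0415°), δ = 1868.5/3958.8 = 0.471986 rad, θ = 278.2° → φ = 3.9142°, λ = 150.2298°.
Leg 2: from (3.9142°, 150.2298°), δ = 743.8/3958.8 = 0.187885 rad, θ = 296.1° → φ = 8.5714°, λ = 140.4635°.
Leg 3: from (8.5714°, 140.4635°), δ = 1998.2/3958.8 = 0.504749 rad, θ = 223.3° → φ = -12.5655°, λ = 120.5993°.

latitude -12.5655°, longitude 120.5993°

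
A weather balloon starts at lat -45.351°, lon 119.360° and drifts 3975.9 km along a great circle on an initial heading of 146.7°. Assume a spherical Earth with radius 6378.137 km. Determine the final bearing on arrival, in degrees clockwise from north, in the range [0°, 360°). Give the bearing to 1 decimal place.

final bearing 99.1°

Central angle δ = d/R = 0.623364 rad.
Start latitude φ₁ = -0.791524 rad; initial bearing θ = 2.560398 rad.
Applying the spherical law of cosines for sides, sin φ₂ = sin φ₁ cos δ + cos φ₁ sin δ cos θ = -0.920511, so φ₂ = -67.001°.
Then Δλ = atan2(0.225237, 0.157045) = 0.961924 rad, from sin θ sin δ cos φ₁ over cos δ − sin φ₁ sin φ₂.
λ₂ = λ₁ + Δλ = 174.474°.
The forward bearing on arrival equals the back-azimuth from the destination plus 180°.
Back-azimuth from P₂ (-67.0°, 174.5°) to P₁ (-45.4°, 119.4°), with Δλ' = λ₁ − λ₂ = -55.1°: atan2( sin Δλ' cos φ₁ , cos φ₂ sin φ₁ − sin φ₂ cos φ₁ cos Δλ' ) = 279.1°.
Final bearing = (279.1° + 180°) mod 360° = 99.1°.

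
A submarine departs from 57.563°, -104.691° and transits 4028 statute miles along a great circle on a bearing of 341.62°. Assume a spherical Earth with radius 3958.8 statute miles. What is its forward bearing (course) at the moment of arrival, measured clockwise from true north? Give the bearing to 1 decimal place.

Central angle δ = d/R = 1.017480 rad.
Start latitude φ₁ = 1.004664 rad; initial bearing θ = 5.962394 rad.
Applying the spherical law of cosines for sides, sin φ₂ = sin φ₁ cos δ + cos φ₁ sin δ cos θ = 0.876581, so φ₂ = 61.233°.
For the longitude increment, Δλ = atan2( sin θ sin δ cos φ₁, cos δ − sin φ₁ sin φ₂ ) = atan2(-0.143891, -0.214306) = -146.121°.
λ₂ = -104.691° + -146.121° = -250.812°, normalized to (−180°, 180°] → 109.188°.
The forward bearing on arrival equals the back-azimuth from the destination plus 180°.
Back-azimuth from P₂ (61.2°, 109.2°) to P₁ (57.6°, -104.7°), with Δλ' = λ₁ − λ₂ = -213.9°: atan2( sin Δλ' cos φ₁ , cos φ₂ sin φ₁ − sin φ₂ cos φ₁ cos Δλ' ) = 20.6°.
Final bearing = (20.6° + 180°) mod 360° = 200.6°.

final bearing 200.6°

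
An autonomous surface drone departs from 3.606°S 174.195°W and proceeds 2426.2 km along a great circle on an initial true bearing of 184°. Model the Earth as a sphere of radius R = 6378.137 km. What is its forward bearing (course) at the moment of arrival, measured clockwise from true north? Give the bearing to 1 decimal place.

δ = 2426.2/6378.137 = 0.380393 rad (21.7949°).
Converting: φ₁ = -0.062937 rad, θ = 3.211406 rad.
Applying the spherical law of cosines for sides, sin φ₂ = sin φ₁ cos δ + cos φ₁ sin δ cos θ = -0.428047, so φ₂ = -25.344°.
Then Δλ = atan2(-0.025848, 0.901597) = -0.028662 rad, from sin θ sin δ cos φ₁ over cos δ − sin φ₁ sin φ₂.
λ₂ = -174.195° + -1.642° = -175.837°.
The forward bearing on arrival equals the back-azimuth from the destination plus 180°.
Back-azimuth from P₂ (-25.3°, -175.8°) to P₁ (-3.6°, -174.2°), with Δλ' = λ₁ − λ₂ = 1.6°: atan2( sin Δλ' cos φ₁ , cos φ₂ sin φ₁ − sin φ₂ cos φ₁ cos Δλ' ) = 4.4°.
Final bearing = (4.4° + 180°) mod 360° = 184.4°.

final bearing 184.4°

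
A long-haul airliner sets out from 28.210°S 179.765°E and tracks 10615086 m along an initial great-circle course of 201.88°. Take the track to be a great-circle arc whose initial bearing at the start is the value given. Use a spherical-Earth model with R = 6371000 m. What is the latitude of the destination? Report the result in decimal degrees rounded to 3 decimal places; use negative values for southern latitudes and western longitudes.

The arc subtends δ = 10615086/6371000 = 1.666157 rad at the centre.
Start latitude φ₁ = -0.492357 rad; initial bearing θ = 3.523471 rad.
Applying the spherical law of cosines for sides, sin φ₂ = sin φ₁ cos δ + cos φ₁ sin δ cos θ = -0.769019, so φ₂ = -50.266°.
Then Δλ = atan2(-0.326907, -0.458735) = -2.522442 rad, from sin θ sin δ cos φ₁ over cos δ − sin φ₁ sin φ₂.
λ₂ = 179.765° + -144.525° = 35.240°.

latitude -50.266°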